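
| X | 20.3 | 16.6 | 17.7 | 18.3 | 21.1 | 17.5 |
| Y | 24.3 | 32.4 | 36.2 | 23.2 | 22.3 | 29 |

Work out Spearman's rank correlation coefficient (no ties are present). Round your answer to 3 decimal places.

-0.771

Rank X: 5, 1, 3, 4, 6, 2
Rank Y: 3, 5, 6, 2, 1, 4
d = rank(X) − rank(Y): 2, -4, -3, 2, 5, -2; Σd² = 62
ρ = 1 − 6Σd² / [n(n²−1)] = 1 − 6×62 / (6×35) = 1 − 372/210 ≈ -0.771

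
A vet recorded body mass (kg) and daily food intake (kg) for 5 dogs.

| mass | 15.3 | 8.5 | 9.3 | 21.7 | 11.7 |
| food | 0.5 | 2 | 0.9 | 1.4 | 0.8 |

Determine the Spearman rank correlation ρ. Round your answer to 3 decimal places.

-0.400

Rank mass: 4, 1, 2, 5, 3
Rank food: 1, 5, 3, 4, 2
d = rank(mass) − rank(food): 3, -4, -1, 1, 1; Σd² = 28
ρ = 1 − 6Σd² / [n(n²−1)] = 1 − 6×28 / (5×24) = 1 − 168/120 ≈ -0.400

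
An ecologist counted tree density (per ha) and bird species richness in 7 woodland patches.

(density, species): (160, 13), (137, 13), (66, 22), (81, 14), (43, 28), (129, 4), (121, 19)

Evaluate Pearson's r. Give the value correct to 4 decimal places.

-0.7304

n = 7, Σx = 737, Σy = 113, Σx² = 88417, Σy² = 2179, Σxy = 10466
nΣxy − ΣxΣy = 73262 − 83281 = -10019
nΣx² − (Σx)² = 618919 − 543169 = 75750; nΣy² − (Σy)² = 15253 − 12769 = 2484
r = -10019 / √(75750 × 2484) = -10019 / 13717.2519 ≈ -0.7304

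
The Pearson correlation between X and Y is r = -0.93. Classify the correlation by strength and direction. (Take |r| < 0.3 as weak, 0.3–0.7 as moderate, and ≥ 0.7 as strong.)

r = -0.93 < 0 so the relationship is negative.
|r| = 0.93, which falls in the strong range.

strong negative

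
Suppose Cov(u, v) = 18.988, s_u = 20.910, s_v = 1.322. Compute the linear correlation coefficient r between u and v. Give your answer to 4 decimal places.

0.6869

r = Cov(u,v) / (s_u · s_v) = 18.988 / (20.910 × 1.322)
  = 18.988 / 27.6430 ≈ 0.6869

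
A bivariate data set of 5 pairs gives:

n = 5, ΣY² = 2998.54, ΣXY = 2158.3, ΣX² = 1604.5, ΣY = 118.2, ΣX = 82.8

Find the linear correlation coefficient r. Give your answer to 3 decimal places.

r = (nΣXY − ΣXΣY) / √[(nΣX² − (ΣX)²)(nΣY² − (ΣY)²)]
Numerator: 5×2158.3 − 82.8×118.2 = 1004.54
Denominator: √[(8022.5 − 6855.84)(14992.7 − 13971.24)] = √[1166.66 × 1021.46] = 1091.6485
r = 1004.54 / 1091.6485 ≈ 0.920

0.920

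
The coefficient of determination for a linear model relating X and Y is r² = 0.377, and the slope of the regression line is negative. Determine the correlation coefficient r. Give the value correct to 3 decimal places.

-0.614

|r| = √0.377 = 0.614
The association is negative, so r = −0.614.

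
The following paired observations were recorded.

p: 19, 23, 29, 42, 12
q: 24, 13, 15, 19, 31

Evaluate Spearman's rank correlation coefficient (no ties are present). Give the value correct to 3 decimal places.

-0.600

Rank p: 2, 3, 4, 5, 1
Rank q: 4, 1, 2, 3, 5
d = rank(p) − rank(q): -2, 2, 2, 2, -4; Σd² = 32
ρ = 1 − 6Σd² / [n(n²−1)] = 1 − 6×32 / (5×24) = 1 − 192/120 ≈ -0.600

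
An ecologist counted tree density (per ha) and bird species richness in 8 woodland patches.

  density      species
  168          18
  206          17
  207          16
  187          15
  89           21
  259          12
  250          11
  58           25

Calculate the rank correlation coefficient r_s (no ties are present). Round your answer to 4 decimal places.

Rank density: 3, 5, 6, 4, 2, 8, 7, 1
Rank species: 6, 5, 4, 3, 7, 2, 1, 8
d = rank(density) − rank(species): -3, 0, 2, 1, -5, 6, 6, -7; Σd² = 160
ρ = 1 − 6Σd² / [n(n²−1)] = 1 − 6×160 / (8×63) = 1 − 960/504 ≈ -0.9048

-0.9048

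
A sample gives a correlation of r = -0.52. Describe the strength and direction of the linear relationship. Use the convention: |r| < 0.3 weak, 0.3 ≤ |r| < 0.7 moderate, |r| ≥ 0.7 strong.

r = -0.52 < 0 so the relationship is negative.
|r| = 0.52, which falls in the moderate range.

moderate negative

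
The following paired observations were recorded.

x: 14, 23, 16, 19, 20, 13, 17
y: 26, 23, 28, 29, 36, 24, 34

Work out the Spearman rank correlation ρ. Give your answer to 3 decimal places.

Rank x: 2, 7, 3, 5, 6, 1, 4
Rank y: 3, 1, 4, 5, 7, 2, 6
d = rank(x) − rank(y): -1, 6, -1, 0, -1, -1, -2; Σd² = 44
ρ = 1 − 6Σd² / [n(n²−1)] = 1 − 6×44 / (7×48) = 1 − 264/336 ≈ 0.214

0.214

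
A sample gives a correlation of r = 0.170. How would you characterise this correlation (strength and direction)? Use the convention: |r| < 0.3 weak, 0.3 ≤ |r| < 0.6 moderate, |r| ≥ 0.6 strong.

weak positive

r = 0.170 > 0 so the relationship is positive.
|r| = 0.170, which falls in the weak range.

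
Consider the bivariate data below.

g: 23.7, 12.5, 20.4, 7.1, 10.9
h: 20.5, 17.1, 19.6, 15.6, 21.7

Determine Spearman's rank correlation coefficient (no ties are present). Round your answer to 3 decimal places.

0.400

Rank g: 5, 3, 4, 1, 2
Rank h: 4, 2, 3, 1, 5
d = rank(g) − rank(h): 1, 1, 1, 0, -3; Σd² = 12
ρ = 1 − 6Σd² / [n(n²−1)] = 1 − 6×12 / (5×24) = 1 − 72/120 ≈ 0.400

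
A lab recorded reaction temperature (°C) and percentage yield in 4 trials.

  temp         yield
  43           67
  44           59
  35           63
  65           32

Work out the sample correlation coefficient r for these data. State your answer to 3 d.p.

n = 4, Σx = 187, Σy = 221, Σx² = 9235, Σy² = 12963, Σxy = 9762
nΣxy − ΣxΣy = 39048 − 41327 = -2279
nΣx² − (Σx)² = 36940 − 34969 = 1971; nΣy² − (Σy)² = 51852 − 48841 = 3011
r = -2279 / √(1971 × 3011) = -2279 / 2436.1201 ≈ -0.936

-0.936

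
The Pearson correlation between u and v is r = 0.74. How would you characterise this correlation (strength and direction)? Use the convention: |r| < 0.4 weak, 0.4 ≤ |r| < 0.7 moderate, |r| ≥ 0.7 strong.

strong positive

r = 0.74 > 0 so the relationship is positive.
|r| = 0.74, which falls in the strong range.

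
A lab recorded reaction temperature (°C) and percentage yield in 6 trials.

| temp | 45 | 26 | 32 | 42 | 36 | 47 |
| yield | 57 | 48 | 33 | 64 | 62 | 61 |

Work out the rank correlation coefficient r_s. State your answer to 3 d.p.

Rank temp: 5, 1, 2, 4, 3, 6
Rank yield: 3, 2, 1, 6, 5, 4
d = rank(temp) − rank(yield): 2, -1, 1, -2, -2, 2; Σd² = 18
ρ = 1 − 6Σd² / [n(n²−1)] = 1 − 6×18 / (6×35) = 1 − 108/210 ≈ 0.486

0.486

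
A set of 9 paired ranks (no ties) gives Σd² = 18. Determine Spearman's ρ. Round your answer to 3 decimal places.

0.850

ρ = 1 − 6Σd² / [n(n²−1)] = 1 − 6×18 / (9×80)
  = 1 − 108/720 = 1 − 0.1500 ≈ 0.850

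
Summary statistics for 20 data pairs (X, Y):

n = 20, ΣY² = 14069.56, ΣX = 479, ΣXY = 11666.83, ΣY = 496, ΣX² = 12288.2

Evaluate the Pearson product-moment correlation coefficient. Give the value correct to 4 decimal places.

-0.1768

r = (nΣXY − ΣXΣY) / √[(nΣX² − (ΣX)²)(nΣY² − (ΣY)²)]
Numerator: 20×11666.83 − 479×496 = -4247.4
Denominator: √[(245764 − 229441)(281391.2 − 246016)] = √[16323 × 35375.2] = 24029.7605
r = -4247.4 / 24029.7605 ≈ -0.1768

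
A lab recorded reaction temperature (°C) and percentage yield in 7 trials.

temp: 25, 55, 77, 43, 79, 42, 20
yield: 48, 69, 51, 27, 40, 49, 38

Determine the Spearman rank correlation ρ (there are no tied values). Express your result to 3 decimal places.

0.321

Rank temp: 2, 5, 6, 4, 7, 3, 1
Rank yield: 4, 7, 6, 1, 3, 5, 2
d = rank(temp) − rank(yield): -2, -2, 0, 3, 4, -2, -1; Σd² = 38
ρ = 1 − 6Σd² / [n(n²−1)] = 1 − 6×38 / (7×48) = 1 − 228/336 ≈ 0.321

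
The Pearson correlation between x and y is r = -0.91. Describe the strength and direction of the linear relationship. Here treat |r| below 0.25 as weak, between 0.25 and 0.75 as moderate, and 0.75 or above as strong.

strong negative

r = -0.91 < 0 so the relationship is negative.
|r| = 0.91, which falls in the strong range.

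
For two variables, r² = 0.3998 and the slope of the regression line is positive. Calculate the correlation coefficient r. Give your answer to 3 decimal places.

0.632

|r| = √0.3998 = 0.632
The association is positive, so r = 0.632.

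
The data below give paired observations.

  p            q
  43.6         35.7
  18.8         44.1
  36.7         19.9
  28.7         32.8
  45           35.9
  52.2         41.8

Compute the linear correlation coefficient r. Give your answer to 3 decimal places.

-0.054

n = 6, Σp = 225, Σq = 210.2, Σp² = 9174.82, Σq² = 7727.2, Σpq = 7854.75
nΣpq − ΣpΣq = 47128.5 − 47295 = -166.5
nΣp² − (Σp)² = 55048.92 − 50625 = 4423.92; nΣq² − (Σq)² = 46363.2 − 44184.04 = 2179.16
r = -166.5 / √(4423.92 × 2179.16) = -166.5 / 3104.9041 ≈ -0.054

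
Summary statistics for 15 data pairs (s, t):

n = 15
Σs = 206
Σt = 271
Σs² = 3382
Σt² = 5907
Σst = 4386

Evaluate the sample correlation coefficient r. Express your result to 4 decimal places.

0.8885

r = (nΣst − ΣsΣt) / √[(nΣs² − (Σs)²)(nΣt² − (Σt)²)]
Numerator: 15×4386 − 206×271 = 9964
Denominator: √[(50730 − 42436)(88605 − 73441)] = √[8294 × 15164] = 11214.7321
r = 9964 / 11214.7321 ≈ 0.8885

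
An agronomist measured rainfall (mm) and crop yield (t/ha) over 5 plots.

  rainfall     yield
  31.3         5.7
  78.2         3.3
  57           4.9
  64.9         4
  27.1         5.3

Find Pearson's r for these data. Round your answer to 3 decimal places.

n = 5, Σx = 258.5, Σy = 23.2, Σx² = 15290.35, Σy² = 111.48, Σxy = 1119
nΣxy − ΣxΣy = 5595 − 5997.2 = -402.2
nΣx² − (Σx)² = 76451.75 − 66822.25 = 9629.5; nΣy² − (Σy)² = 557.4 − 538.24 = 19.16
r = -402.2 / √(9629.5 × 19.16) = -402.2 / 429.5361 ≈ -0.936

-0.936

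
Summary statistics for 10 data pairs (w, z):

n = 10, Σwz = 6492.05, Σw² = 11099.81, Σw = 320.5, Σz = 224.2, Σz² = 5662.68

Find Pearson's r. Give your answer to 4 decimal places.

r = (nΣwz − ΣwΣz) / √[(nΣw² − (Σw)²)(nΣz² − (Σz)²)]
Numerator: 10×6492.05 − 320.5×224.2 = -6935.6
Denominator: √[(110998.1 − 102720.25)(56626.8 − 50265.64)] = √[8277.85 × 6361.16] = 7256.4956
r = -6935.6 / 7256.4956 ≈ -0.9558

-0.9558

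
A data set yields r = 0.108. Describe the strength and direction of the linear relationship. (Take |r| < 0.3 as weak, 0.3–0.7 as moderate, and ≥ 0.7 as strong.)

weak positive

r = 0.108 > 0 so the relationship is positive.
|r| = 0.108, which falls in the weak range.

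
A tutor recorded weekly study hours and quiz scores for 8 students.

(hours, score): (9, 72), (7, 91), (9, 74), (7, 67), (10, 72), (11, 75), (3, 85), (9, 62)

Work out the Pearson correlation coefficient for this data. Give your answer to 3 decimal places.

n = 8, Σx = 65, Σy = 598, Σx² = 571, Σy² = 45308, Σxy = 4778
nΣxy − ΣxΣy = 38224 − 38870 = -646
nΣx² − (Σx)² = 4568 − 4225 = 343; nΣy² − (Σy)² = 362464 − 357604 = 4860
r = -646 / √(343 × 4860) = -646 / 1291.1158 ≈ -0.500

-0.500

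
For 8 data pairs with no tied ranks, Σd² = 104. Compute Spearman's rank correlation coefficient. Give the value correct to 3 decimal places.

-0.238

ρ = 1 − 6Σd² / [n(n²−1)] = 1 − 6×104 / (8×63)
  = 1 − 624/504 = 1 − 1.2381 ≈ -0.238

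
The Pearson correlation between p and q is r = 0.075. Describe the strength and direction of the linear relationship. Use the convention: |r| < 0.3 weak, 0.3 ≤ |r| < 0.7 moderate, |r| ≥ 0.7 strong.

weak positive

r = 0.075 > 0 so the relationship is positive.
|r| = 0.075, which falls in the weak range.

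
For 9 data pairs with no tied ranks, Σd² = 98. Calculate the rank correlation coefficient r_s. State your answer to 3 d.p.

ρ = 1 − 6Σd² / [n(n²−1)] = 1 − 6×98 / (9×80)
  = 1 − 588/720 = 1 − 0.8167 ≈ 0.183

0.183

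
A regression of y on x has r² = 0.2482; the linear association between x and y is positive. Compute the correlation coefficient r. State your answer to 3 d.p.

|r| = √0.2482 = 0.498
The association is positive, so r = 0.498.

0.498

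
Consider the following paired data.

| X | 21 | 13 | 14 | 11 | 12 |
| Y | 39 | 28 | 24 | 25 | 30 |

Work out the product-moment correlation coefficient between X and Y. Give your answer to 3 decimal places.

0.853

n = 5, ΣX = 71, ΣY = 146, ΣX² = 1071, ΣY² = 4406, ΣXY = 2154
nΣXY − ΣXΣY = 10770 − 10366 = 404
nΣX² − (ΣX)² = 5355 − 5041 = 314; nΣY² − (ΣY)² = 22030 − 21316 = 714
r = 404 / √(314 × 714) = 404 / 473.4934 ≈ 0.853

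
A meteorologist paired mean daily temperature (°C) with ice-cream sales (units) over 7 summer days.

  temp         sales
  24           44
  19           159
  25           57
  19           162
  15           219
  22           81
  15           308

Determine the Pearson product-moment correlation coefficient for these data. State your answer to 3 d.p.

n = 7, Σx = 139, Σy = 1030, Σx² = 2857, Σy² = 206096, Σxy = 18267
nΣxy − ΣxΣy = 127869 − 143170 = -15301
nΣx² − (Σx)² = 19999 − 19321 = 678; nΣy² − (Σy)² = 1442672 − 1060900 = 381772
r = -15301 / √(678 × 381772) = -15301 / 16088.5492 ≈ -0.951

-0.951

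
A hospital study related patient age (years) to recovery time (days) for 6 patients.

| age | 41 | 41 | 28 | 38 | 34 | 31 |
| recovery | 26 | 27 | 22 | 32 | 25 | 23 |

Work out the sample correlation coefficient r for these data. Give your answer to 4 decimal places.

0.6850

n = 6, Σx = 213, Σy = 155, Σx² = 7707, Σy² = 4067, Σxy = 5568
nΣxy − ΣxΣy = 33408 − 33015 = 393
nΣx² − (Σx)² = 46242 − 45369 = 873; nΣy² − (Σy)² = 24402 − 24025 = 377
r = 393 / √(873 × 377) = 393 / 573.6907 ≈ 0.6850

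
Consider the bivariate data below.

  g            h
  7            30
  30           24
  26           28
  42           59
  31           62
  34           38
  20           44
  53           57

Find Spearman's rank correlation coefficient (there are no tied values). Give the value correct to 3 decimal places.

0.524

Rank g: 1, 4, 3, 7, 5, 6, 2, 8
Rank h: 3, 1, 2, 7, 8, 4, 5, 6
d = rank(g) − rank(h): -2, 3, 1, 0, -3, 2, -3, 2; Σd² = 40
ρ = 1 − 6Σd² / [n(n²−1)] = 1 − 6×40 / (8×63) = 1 − 240/504 ≈ 0.524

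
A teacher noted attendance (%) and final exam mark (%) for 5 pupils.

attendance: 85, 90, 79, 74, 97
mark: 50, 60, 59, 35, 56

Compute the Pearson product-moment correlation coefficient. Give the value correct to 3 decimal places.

n = 5, Σx = 425, Σy = 260, Σx² = 36451, Σy² = 13942, Σxy = 22333
nΣxy − ΣxΣy = 111665 − 110500 = 1165
nΣx² − (Σx)² = 182255 − 180625 = 1630; nΣy² − (Σy)² = 69710 − 67600 = 2110
r = 1165 / √(1630 × 2110) = 1165 / 1854.5350 ≈ 0.628

0.628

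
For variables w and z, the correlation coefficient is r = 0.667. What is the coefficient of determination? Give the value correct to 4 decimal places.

0.4449

r² = (0.667)² = 0.4449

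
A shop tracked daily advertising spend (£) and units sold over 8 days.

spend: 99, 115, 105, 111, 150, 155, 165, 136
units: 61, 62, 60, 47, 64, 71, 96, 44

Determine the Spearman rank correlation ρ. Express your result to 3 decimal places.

0.667

Rank spend: 1, 4, 2, 3, 6, 7, 8, 5
Rank units: 4, 5, 3, 2, 6, 7, 8, 1
d = rank(spend) − rank(units): -3, -1, -1, 1, 0, 0, 0, 4; Σd² = 28
ρ = 1 − 6Σd² / [n(n²−1)] = 1 − 6×28 / (8×63) = 1 − 168/504 ≈ 0.667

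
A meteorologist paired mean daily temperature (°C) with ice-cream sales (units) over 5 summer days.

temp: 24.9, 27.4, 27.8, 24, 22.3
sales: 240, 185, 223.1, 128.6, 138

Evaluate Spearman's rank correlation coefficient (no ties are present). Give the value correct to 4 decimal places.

0.6000

Rank temp: 3, 4, 5, 2, 1
Rank sales: 5, 3, 4, 1, 2
d = rank(temp) − rank(sales): -2, 1, 1, 1, -1; Σd² = 8
ρ = 1 − 6Σd² / [n(n²−1)] = 1 − 6×8 / (5×24) = 1 − 48/120 ≈ 0.6000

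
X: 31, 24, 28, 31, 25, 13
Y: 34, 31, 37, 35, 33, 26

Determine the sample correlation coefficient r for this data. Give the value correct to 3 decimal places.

0.908

n = 6, ΣX = 152, ΣY = 196, ΣX² = 4076, ΣY² = 6476, ΣXY = 5082
nΣXY − ΣXΣY = 30492 − 29792 = 700
nΣX² − (ΣX)² = 24456 − 23104 = 1352; nΣY² − (ΣY)² = 38856 − 38416 = 440
r = 700 / √(1352 × 440) = 700 / 771.2846 ≈ 0.908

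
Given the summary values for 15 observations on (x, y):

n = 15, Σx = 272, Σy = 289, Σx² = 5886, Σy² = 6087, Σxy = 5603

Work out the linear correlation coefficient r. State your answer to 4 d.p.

0.5152

r = (nΣxy − ΣxΣy) / √[(nΣx² − (Σx)²)(nΣy² − (Σy)²)]
Numerator: 15×5603 − 272×289 = 5437
Denominator: √[(88290 − 73984)(91305 − 83521)] = √[14306 × 7784] = 10552.6255
r = 5437 / 10552.6255 ≈ 0.5152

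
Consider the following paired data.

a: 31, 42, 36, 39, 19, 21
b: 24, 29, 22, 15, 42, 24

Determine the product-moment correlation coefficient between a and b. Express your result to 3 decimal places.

-0.573

n = 6, Σa = 188, Σb = 156, Σa² = 6344, Σb² = 4466, Σab = 4641
nΣab − ΣaΣb = 27846 − 29328 = -1482
nΣa² − (Σa)² = 38064 − 35344 = 2720; nΣb² − (Σb)² = 26796 − 24336 = 2460
r = -1482 / √(2720 × 2460) = -1482 / 2586.7354 ≈ -0.573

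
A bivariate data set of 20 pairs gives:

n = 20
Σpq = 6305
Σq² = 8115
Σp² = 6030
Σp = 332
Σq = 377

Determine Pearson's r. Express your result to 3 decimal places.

r = (nΣpq − ΣpΣq) / √[(nΣp² − (Σp)²)(nΣq² − (Σq)²)]
Numerator: 20×6305 − 332×377 = 936
Denominator: √[(120600 − 110224)(162300 − 142129)] = √[10376 × 20171] = 14467.0072
r = 936 / 14467.0072 ≈ 0.065

0.065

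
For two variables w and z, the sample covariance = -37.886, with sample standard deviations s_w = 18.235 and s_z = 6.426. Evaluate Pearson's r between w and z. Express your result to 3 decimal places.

-0.323

r = Cov(w,z) / (s_w · s_z) = -37.886 / (18.235 × 6.426)
  = -37.886 / 117.1781 ≈ -0.323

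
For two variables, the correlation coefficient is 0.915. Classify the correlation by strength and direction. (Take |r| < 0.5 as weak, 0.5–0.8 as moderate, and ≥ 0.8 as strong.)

r = 0.915 > 0 so the relationship is positive.
|r| = 0.915, which falls in the strong range.

strong positive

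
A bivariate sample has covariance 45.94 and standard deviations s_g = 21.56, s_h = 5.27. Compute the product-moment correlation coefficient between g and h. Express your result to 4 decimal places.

r = Cov(g,h) / (s_g · s_h) = 45.94 / (21.56 × 5.27)
  = 45.94 / 113.6212 ≈ 0.4043

0.4043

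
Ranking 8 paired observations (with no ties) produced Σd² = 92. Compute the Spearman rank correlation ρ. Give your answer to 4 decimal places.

-0.0952

ρ = 1 − 6Σd² / [n(n²−1)] = 1 − 6×92 / (8×63)
  = 1 − 552/504 = 1 − 1.09524 ≈ -0.0952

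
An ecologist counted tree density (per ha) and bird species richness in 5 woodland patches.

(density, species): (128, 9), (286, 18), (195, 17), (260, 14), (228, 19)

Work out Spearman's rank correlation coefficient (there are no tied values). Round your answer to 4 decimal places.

0.5000

Rank density: 1, 5, 2, 4, 3
Rank species: 1, 4, 3, 2, 5
d = rank(density) − rank(species): 0, 1, -1, 2, -2; Σd² = 10
ρ = 1 − 6Σd² / [n(n²−1)] = 1 − 6×10 / (5×24) = 1 − 60/120 ≈ 0.5000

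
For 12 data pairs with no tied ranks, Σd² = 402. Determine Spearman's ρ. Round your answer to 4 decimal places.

ρ = 1 − 6Σd² / [n(n²−1)] = 1 − 6×402 / (12×143)
  = 1 − 2412/1716 = 1 − 1.40559 ≈ -0.4056

-0.4056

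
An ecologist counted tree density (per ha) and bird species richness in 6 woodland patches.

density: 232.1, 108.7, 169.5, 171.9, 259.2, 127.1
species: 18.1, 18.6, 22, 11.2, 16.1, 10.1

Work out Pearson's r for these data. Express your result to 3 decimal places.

n = 6, Σx = 1068.5, Σy = 96.1, Σx² = 207305.01, Σy² = 1644.23, Σxy = 17333.94
nΣxy − ΣxΣy = 104003.64 − 102682.85 = 1320.79
nΣx² − (Σx)² = 1243830.06 − 1141692.25 = 102137.81; nΣy² − (Σy)² = 9865.38 − 9235.21 = 630.17
r = 1320.79 / √(102137.81 × 630.17) = 1320.79 / 8022.7292 ≈ 0.165

0.165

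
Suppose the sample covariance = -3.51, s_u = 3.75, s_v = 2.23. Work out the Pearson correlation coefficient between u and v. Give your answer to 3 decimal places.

-0.420

r = Cov(u,v) / (s_u · s_v) = -3.51 / (3.75 × 2.23)
  = -3.51 / 8.3625 ≈ -0.420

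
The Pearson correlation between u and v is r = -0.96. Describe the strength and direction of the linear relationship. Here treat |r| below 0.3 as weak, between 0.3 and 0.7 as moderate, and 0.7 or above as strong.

r = -0.96 < 0 so the relationship is negative.
|r| = 0.96, which falls in the strong range.

strong negative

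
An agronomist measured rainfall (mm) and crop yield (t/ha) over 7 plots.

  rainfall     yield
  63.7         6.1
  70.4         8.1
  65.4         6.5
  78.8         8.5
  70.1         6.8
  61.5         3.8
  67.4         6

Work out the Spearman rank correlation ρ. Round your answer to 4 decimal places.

0.8929

Rank rainfall: 2, 6, 3, 7, 5, 1, 4
Rank yield: 3, 6, 4, 7, 5, 1, 2
d = rank(rainfall) − rank(yield): -1, 0, -1, 0, 0, 0, 2; Σd² = 6
ρ = 1 − 6Σd² / [n(n²−1)] = 1 − 6×6 / (7×48) = 1 − 36/336 ≈ 0.8929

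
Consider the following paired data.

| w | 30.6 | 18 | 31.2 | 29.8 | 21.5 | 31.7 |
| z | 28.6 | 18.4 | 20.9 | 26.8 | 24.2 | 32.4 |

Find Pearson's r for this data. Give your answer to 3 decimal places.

0.660

n = 6, Σw = 162.8, Σz = 151.3, Σw² = 4588.98, Σz² = 3946.97, Σwz = 4204.46
nΣwz − ΣwΣz = 25226.76 − 24631.64 = 595.12
nΣw² − (Σw)² = 27533.88 − 26503.84 = 1030.04; nΣz² − (Σz)² = 23681.82 − 22891.69 = 790.13
r = 595.12 / √(1030.04 × 790.13) = 595.12 / 902.1449 ≈ 0.660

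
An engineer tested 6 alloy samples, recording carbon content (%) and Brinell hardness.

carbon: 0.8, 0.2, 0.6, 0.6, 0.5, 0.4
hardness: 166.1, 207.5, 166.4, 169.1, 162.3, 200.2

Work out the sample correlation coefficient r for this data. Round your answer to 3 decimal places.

-0.828

n = 6, Σx = 3.1, Σy = 1071.6, Σx² = 1.81, Σy² = 193350.56, Σxy = 536.91
nΣxy − ΣxΣy = 3221.46 − 3321.96 = -100.5
nΣx² − (Σx)² = 10.86 − 9.61 = 1.25; nΣy² − (Σy)² = 1160103.36 − 1148326.56 = 11776.8
r = -100.5 / √(1.25 × 11776.8) = -100.5 / 121.3301 ≈ -0.828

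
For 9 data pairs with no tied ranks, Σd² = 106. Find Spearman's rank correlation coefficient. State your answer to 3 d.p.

0.117

ρ = 1 − 6Σd² / [n(n²−1)] = 1 − 6×106 / (9×80)
  = 1 − 636/720 = 1 − 0.8833 ≈ 0.117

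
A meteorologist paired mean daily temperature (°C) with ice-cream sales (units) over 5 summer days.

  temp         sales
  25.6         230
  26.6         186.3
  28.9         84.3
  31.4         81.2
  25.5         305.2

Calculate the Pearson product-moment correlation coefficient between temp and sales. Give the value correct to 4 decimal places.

n = 5, Σx = 138, Σy = 887, Σx² = 3834.34, Σy² = 194454.66, Σxy = 23612.13
nΣxy − ΣxΣy = 118060.65 − 122406 = -4345.35
nΣx² − (Σx)² = 19171.7 − 19044 = 127.7; nΣy² − (Σy)² = 972273.3 − 786769 = 185504.3
r = -4345.35 / √(127.7 × 185504.3) = -4345.35 / 4867.1243 ≈ -0.8928

-0.8928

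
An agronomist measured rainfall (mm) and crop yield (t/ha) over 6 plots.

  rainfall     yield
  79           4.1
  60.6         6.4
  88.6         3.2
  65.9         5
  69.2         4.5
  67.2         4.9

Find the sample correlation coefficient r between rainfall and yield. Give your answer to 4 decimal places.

n = 6, Σx = 430.5, Σy = 28.1, Σx² = 31410.61, Σy² = 137.27, Σxy = 1965.44
nΣxy − ΣxΣy = 11792.64 − 12097.05 = -304.41
nΣx² − (Σx)² = 188463.66 − 185330.25 = 3133.41; nΣy² − (Σy)² = 823.62 − 789.61 = 34.01
r = -304.41 / √(3133.41 × 34.01) = -304.41 / 326.4464 ≈ -0.9325

-0.9325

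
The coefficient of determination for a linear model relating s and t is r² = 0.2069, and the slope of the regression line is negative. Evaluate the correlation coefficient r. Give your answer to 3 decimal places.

-0.455

|r| = √0.2069 = 0.455
The association is negative, so r = −0.455.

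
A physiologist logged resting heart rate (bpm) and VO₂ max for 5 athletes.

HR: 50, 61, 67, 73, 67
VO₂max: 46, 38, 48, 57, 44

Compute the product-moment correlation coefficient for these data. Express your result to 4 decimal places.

0.5158

n = 5, Σx = 318, Σy = 233, Σx² = 20528, Σy² = 11049, Σxy = 14943
nΣxy − ΣxΣy = 74715 − 74094 = 621
nΣx² − (Σx)² = 102640 − 101124 = 1516; nΣy² − (Σy)² = 55245 − 54289 = 956
r = 621 / √(1516 × 956) = 621 / 1203.8671 ≈ 0.5158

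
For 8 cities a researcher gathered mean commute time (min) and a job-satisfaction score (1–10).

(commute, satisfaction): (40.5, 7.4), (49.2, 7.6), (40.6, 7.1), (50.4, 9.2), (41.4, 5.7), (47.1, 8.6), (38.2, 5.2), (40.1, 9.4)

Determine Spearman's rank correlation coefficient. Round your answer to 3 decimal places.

Rank commute: 3, 7, 4, 8, 5, 6, 1, 2
Rank satisfaction: 4, 5, 3, 7, 2, 6, 1, 8
d = rank(commute) − rank(satisfaction): -1, 2, 1, 1, 3, 0, 0, -6; Σd² = 52
ρ = 1 − 6Σd² / [n(n²−1)] = 1 − 6×52 / (8×63) = 1 − 312/504 ≈ 0.381

0.381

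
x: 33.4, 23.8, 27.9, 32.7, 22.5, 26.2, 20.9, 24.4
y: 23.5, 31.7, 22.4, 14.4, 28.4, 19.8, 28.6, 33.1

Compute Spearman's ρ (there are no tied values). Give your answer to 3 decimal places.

Rank x: 8, 3, 6, 7, 2, 5, 1, 4
Rank y: 4, 7, 3, 1, 5, 2, 6, 8
d = rank(x) − rank(y): 4, -4, 3, 6, -3, 3, -5, -4; Σd² = 136
ρ = 1 − 6Σd² / [n(n²−1)] = 1 − 6×136 / (8×63) = 1 − 816/504 ≈ -0.619

-0.619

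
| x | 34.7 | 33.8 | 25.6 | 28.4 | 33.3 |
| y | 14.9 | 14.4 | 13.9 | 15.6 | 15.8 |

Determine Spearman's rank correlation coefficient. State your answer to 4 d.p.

0.2000

Rank x: 5, 4, 1, 2, 3
Rank y: 3, 2, 1, 4, 5
d = rank(x) − rank(y): 2, 2, 0, -2, -2; Σd² = 16
ρ = 1 − 6Σd² / [n(n²−1)] = 1 − 6×16 / (5×24) = 1 − 96/120 ≈ 0.2000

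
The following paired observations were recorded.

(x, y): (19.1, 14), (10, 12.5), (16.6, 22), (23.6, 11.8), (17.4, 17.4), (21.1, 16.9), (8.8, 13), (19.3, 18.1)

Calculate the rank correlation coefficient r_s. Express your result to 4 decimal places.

-0.0476

Rank x: 5, 2, 3, 8, 4, 7, 1, 6
Rank y: 4, 2, 8, 1, 6, 5, 3, 7
d = rank(x) − rank(y): 1, 0, -5, 7, -2, 2, -2, -1; Σd² = 88
ρ = 1 − 6Σd² / [n(n²−1)] = 1 − 6×88 / (8×63) = 1 − 528/504 ≈ -0.0476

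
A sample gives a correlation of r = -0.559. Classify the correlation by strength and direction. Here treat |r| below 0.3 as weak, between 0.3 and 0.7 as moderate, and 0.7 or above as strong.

moderate negative

r = -0.559 < 0 so the relationship is negative.
|r| = 0.559, which falls in the moderate range.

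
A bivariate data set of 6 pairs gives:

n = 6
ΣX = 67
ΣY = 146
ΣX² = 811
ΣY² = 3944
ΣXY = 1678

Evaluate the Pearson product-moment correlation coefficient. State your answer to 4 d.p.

r = (nΣXY − ΣXΣY) / √[(nΣX² − (ΣX)²)(nΣY² − (ΣY)²)]
Numerator: 6×1678 − 67×146 = 286
Denominator: √[(4866 − 4489)(23664 − 21316)] = √[377 × 2348] = 940.8486
r = 286 / 940.8486 ≈ 0.3040

0.3040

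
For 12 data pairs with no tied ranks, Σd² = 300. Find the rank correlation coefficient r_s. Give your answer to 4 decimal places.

ρ = 1 − 6Σd² / [n(n²−1)] = 1 − 6×300 / (12×143)
  = 1 − 1800/1716 = 1 − 1.04895 ≈ -0.0490

-0.0490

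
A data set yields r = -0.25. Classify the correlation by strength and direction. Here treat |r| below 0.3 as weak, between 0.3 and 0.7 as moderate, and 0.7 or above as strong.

r = -0.25 < 0 so the relationship is negative.
|r| = 0.25, which falls in the weak range.

weak negative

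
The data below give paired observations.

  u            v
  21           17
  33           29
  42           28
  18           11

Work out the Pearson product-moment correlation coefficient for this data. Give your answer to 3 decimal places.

n = 4, Σu = 114, Σv = 85, Σu² = 3618, Σv² = 2035, Σuv = 2688
nΣuv − ΣuΣv = 10752 − 9690 = 1062
nΣu² − (Σu)² = 14472 − 12996 = 1476; nΣv² − (Σv)² = 8140 − 7225 = 915
r = 1062 / √(1476 × 915) = 1062 / 1162.1274 ≈ 0.914

0.914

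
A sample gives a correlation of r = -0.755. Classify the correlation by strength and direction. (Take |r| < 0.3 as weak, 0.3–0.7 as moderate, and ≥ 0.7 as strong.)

r = -0.755 < 0 so the relationship is negative.
|r| = 0.755, which falls in the strong range.

strong negative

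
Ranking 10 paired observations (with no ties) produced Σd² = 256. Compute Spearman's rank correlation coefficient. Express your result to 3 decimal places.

-0.552

ρ = 1 − 6Σd² / [n(n²−1)] = 1 − 6×256 / (10×99)
  = 1 − 1536/990 = 1 − 1.5515 ≈ -0.552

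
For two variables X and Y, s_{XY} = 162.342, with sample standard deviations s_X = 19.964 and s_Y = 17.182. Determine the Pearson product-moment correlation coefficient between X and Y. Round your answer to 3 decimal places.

r = Cov(X,Y) / (s_X · s_Y) = 162.342 / (19.964 × 17.182)
  = 162.342 / 343.0214 ≈ 0.473

0.473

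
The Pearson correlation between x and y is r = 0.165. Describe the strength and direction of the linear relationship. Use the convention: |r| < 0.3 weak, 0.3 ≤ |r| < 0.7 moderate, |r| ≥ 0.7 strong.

r = 0.165 > 0 so the relationship is positive.
|r| = 0.165, which falls in the weak range.

weak positive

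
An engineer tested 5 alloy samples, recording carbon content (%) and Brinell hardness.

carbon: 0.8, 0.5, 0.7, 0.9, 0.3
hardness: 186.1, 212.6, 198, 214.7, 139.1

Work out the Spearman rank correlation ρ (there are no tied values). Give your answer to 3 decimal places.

0.600

Rank carbon: 4, 2, 3, 5, 1
Rank hardness: 2, 4, 3, 5, 1
d = rank(carbon) − rank(hardness): 2, -2, 0, 0, 0; Σd² = 8
ρ = 1 − 6Σd² / [n(n²−1)] = 1 − 6×8 / (5×24) = 1 − 48/120 ≈ 0.600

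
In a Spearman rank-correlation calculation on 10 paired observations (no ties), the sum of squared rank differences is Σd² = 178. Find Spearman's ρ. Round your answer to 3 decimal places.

ρ = 1 − 6Σd² / [n(n²−1)] = 1 − 6×178 / (10×99)
  = 1 − 1068/990 = 1 − 1.0788 ≈ -0.079

-0.079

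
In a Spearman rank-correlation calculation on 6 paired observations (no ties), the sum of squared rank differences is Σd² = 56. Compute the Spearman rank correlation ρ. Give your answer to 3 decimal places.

ρ = 1 − 6Σd² / [n(n²−1)] = 1 − 6×56 / (6×35)
  = 1 − 336/210 = 1 − 1.6000 ≈ -0.600

-0.600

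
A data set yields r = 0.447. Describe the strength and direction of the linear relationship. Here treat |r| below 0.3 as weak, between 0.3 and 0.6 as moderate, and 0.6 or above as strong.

moderate positive

r = 0.447 > 0 so the relationship is positive.
|r| = 0.447, which falls in the moderate range.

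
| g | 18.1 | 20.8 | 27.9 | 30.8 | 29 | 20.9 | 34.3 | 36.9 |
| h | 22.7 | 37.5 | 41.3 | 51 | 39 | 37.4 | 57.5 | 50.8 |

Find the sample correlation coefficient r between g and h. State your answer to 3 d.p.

n = 8, Σg = 218.7, Σh = 337.2, Σg² = 6303.21, Σh² = 15034.88, Σgh = 9673.37
nΣgh − ΣgΣh = 77386.96 − 73745.64 = 3641.32
nΣg² − (Σg)² = 50425.68 − 47829.69 = 2595.99; nΣh² − (Σh)² = 120279.04 − 113703.84 = 6575.2
r = 3641.32 / √(2595.99 × 6575.2) = 3641.32 / 4131.4832 ≈ 0.881

0.881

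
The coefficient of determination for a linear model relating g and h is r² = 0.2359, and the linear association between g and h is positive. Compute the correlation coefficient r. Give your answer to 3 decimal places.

0.486

|r| = √0.2359 = 0.486
The association is positive, so r = 0.486.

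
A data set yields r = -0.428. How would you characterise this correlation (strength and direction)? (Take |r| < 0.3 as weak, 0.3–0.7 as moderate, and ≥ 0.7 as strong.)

moderate negative

r = -0.428 < 0 so the relationship is negative.
|r| = 0.428, which falls in the moderate range.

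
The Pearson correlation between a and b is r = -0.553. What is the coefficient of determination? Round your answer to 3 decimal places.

r² = (-0.553)² = 0.306

0.306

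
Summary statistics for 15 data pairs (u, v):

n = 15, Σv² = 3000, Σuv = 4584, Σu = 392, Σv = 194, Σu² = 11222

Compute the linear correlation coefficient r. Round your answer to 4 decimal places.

-0.7013

r = (nΣuv − ΣuΣv) / √[(nΣu² − (Σu)²)(nΣv² − (Σv)²)]
Numerator: 15×4584 − 392×194 = -7288
Denominator: √[(168330 − 153664)(45000 − 37636)] = √[14666 × 7364] = 10392.3252
r = -7288 / 10392.3252 ≈ -0.7013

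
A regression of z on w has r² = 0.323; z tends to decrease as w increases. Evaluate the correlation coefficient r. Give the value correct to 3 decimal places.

-0.568

|r| = √0.323 = 0.568
The association is negative, so r = −0.568.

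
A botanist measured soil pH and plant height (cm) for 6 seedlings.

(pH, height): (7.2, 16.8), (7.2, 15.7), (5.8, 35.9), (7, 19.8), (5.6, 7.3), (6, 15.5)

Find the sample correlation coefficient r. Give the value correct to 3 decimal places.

-0.088

n = 6, Σx = 38.8, Σy = 111, Σx² = 253.68, Σy² = 2503.12, Σxy = 714.7
nΣxy − ΣxΣy = 4288.2 − 4306.8 = -18.6
nΣx² − (Σx)² = 1522.08 − 1505.44 = 16.64; nΣy² − (Σy)² = 15018.72 − 12321 = 2697.72
r = -18.6 / √(16.64 × 2697.72) = -18.6 / 211.8727 ≈ -0.088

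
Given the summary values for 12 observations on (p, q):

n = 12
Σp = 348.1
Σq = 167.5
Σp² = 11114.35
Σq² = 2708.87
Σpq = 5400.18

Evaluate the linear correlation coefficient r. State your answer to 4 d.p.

r = (nΣpq − ΣpΣq) / √[(nΣp² − (Σp)²)(nΣq² − (Σq)²)]
Numerator: 12×5400.18 − 348.1×167.5 = 6495.41
Denominator: √[(133372.2 − 121173.61)(32506.44 − 28056.25)] = √[12198.59 × 4450.19] = 7367.9063
r = 6495.41 / 7367.9063 ≈ 0.8816

0.8816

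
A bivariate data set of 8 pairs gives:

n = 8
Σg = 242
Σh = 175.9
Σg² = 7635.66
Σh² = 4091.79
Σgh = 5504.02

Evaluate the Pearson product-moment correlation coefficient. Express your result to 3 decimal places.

r = (nΣgh − ΣgΣh) / √[(nΣg² − (Σg)²)(nΣh² − (Σh)²)]
Numerator: 8×5504.02 − 242×175.9 = 1464.36
Denominator: √[(61085.28 − 58564)(32734.32 − 30940.81)] = √[2521.28 × 1793.51] = 2126.4856
r = 1464.36 / 2126.4856 ≈ 0.689

0.689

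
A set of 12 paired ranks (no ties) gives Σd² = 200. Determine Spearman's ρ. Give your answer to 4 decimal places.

0.3007

ρ = 1 − 6Σd² / [n(n²−1)] = 1 − 6×200 / (12×143)
  = 1 − 1200/1716 = 1 − 0.69930 ≈ 0.3007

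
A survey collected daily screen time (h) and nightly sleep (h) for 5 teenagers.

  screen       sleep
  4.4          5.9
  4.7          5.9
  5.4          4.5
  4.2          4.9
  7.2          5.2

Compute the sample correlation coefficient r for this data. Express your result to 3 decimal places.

-0.247

n = 5, Σx = 25.9, Σy = 26.4, Σx² = 140.09, Σy² = 140.92, Σxy = 136.01
nΣxy − ΣxΣy = 680.05 − 683.76 = -3.71
nΣx² − (Σx)² = 700.45 − 670.81 = 29.64; nΣy² − (Σy)² = 704.6 − 696.96 = 7.64
r = -3.71 / √(29.64 × 7.64) = -3.71 / 15.0482 ≈ -0.247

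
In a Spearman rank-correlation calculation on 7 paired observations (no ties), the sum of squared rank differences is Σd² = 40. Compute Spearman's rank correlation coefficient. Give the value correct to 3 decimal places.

0.286

ρ = 1 − 6Σd² / [n(n²−1)] = 1 − 6×40 / (7×48)
  = 1 − 240/336 = 1 − 0.7143 ≈ 0.286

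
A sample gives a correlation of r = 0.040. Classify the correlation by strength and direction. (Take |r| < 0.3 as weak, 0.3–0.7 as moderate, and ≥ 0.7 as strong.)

weak positive

r = 0.040 > 0 so the relationship is positive.
|r| = 0.040, which falls in the weak range.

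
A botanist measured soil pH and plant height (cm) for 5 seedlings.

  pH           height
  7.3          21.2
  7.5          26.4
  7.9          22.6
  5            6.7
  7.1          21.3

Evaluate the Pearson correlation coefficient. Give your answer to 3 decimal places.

0.952

n = 5, Σx = 34.8, Σy = 98.2, Σx² = 247.36, Σy² = 2155.74, Σxy = 716.03
nΣxy − ΣxΣy = 3580.15 − 3417.36 = 162.79
nΣx² − (Σx)² = 1236.8 − 1211.04 = 25.76; nΣy² − (Σy)² = 10778.7 − 9643.24 = 1135.46
r = 162.79 / √(25.76 × 1135.46) = 162.79 / 171.0247 ≈ 0.952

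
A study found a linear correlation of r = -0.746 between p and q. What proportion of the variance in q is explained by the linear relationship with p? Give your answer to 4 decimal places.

0.5565

r² = (-0.746)² = 0.5565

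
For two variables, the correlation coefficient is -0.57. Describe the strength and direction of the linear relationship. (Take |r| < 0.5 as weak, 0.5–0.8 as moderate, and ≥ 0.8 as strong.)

moderate negative

r = -0.57 < 0 so the relationship is negative.
|r| = 0.57, which falls in the moderate range.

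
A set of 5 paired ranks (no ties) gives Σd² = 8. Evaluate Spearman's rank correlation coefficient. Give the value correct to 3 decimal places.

0.600

ρ = 1 − 6Σd² / [n(n²−1)] = 1 − 6×8 / (5×24)
  = 1 − 48/120 = 1 − 0.4000 ≈ 0.600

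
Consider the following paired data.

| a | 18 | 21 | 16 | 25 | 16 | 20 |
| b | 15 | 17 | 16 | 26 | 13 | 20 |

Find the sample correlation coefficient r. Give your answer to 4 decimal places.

n = 6, Σa = 116, Σb = 107, Σa² = 2302, Σb² = 2015, Σab = 2141
nΣab − ΣaΣb = 12846 − 12412 = 434
nΣa² − (Σa)² = 13812 − 13456 = 356; nΣb² − (Σb)² = 12090 − 11449 = 641
r = 434 / √(356 × 641) = 434 / 477.6986 ≈ 0.9085

0.9085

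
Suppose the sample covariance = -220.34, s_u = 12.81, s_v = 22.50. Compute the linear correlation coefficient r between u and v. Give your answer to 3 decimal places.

r = Cov(u,v) / (s_u · s_v) = -220.34 / (12.81 × 22.50)
  = -220.34 / 288.2250 ≈ -0.764

-0.764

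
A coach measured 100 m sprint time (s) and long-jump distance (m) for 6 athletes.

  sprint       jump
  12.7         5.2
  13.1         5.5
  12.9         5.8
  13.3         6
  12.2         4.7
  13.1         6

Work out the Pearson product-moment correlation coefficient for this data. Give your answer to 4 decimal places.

n = 6, Σx = 77.3, Σy = 33.2, Σx² = 996.65, Σy² = 185.02, Σxy = 428.65
nΣxy − ΣxΣy = 2571.9 − 2566.36 = 5.54
nΣx² − (Σx)² = 5979.9 − 5975.29 = 4.61; nΣy² − (Σy)² = 1110.12 − 1102.24 = 7.88
r = 5.54 / √(4.61 × 7.88) = 5.54 / 6.0272 ≈ 0.9192

0.9192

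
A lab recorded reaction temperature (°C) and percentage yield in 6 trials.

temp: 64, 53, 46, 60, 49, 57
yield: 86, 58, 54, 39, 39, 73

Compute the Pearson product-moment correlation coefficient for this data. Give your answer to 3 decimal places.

n = 6, Σx = 329, Σy = 349, Σx² = 18271, Σy² = 22047, Σxy = 19474
nΣxy − ΣxΣy = 116844 − 114821 = 2023
nΣx² − (Σx)² = 109626 − 108241 = 1385; nΣy² − (Σy)² = 132282 − 121801 = 10481
r = 2023 / √(1385 × 10481) = 2023 / 3810.0112 ≈ 0.531

0.531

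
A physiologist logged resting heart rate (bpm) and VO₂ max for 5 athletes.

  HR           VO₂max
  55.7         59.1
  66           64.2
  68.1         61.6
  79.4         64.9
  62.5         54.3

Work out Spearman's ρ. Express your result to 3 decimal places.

0.800

Rank HR: 1, 3, 4, 5, 2
Rank VO₂max: 2, 4, 3, 5, 1
d = rank(HR) − rank(VO₂max): -1, -1, 1, 0, 1; Σd² = 4
ρ = 1 − 6Σd² / [n(n²−1)] = 1 − 6×4 / (5×24) = 1 − 24/120 ≈ 0.800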